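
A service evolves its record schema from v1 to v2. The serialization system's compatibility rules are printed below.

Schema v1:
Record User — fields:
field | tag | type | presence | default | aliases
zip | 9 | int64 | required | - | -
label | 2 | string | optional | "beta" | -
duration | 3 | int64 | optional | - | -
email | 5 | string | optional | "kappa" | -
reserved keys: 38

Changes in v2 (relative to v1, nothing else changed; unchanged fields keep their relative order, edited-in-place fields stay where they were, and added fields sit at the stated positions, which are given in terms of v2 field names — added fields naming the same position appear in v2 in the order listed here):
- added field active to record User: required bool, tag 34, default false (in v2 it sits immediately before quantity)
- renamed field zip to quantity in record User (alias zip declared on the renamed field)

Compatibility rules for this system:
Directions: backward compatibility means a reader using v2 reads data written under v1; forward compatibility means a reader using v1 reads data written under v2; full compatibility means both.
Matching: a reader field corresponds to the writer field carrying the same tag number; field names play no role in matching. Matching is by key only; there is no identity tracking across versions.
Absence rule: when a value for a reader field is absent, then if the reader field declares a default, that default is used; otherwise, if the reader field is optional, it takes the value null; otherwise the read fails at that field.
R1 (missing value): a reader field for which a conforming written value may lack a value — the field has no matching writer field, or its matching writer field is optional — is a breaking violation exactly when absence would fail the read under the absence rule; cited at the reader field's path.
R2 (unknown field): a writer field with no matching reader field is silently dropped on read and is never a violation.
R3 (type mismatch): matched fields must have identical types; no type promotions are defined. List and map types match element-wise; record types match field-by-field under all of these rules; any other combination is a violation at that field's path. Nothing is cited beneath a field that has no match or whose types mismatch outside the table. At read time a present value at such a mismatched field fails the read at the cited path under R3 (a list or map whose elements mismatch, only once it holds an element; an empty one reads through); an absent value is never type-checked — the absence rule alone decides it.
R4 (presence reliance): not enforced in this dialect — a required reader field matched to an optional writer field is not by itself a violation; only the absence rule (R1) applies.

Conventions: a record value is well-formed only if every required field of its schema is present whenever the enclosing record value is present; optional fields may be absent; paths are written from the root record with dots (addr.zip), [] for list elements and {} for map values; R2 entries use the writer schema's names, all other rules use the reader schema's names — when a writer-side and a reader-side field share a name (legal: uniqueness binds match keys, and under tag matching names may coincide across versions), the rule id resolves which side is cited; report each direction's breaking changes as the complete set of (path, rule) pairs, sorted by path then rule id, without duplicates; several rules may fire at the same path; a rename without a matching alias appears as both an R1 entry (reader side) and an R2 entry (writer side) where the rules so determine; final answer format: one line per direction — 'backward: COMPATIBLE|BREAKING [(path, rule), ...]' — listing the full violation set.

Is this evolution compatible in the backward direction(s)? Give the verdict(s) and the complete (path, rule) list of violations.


backward: COMPATIBLE []

each type pair in User: writer, then reader
checking backward for User: reader v2 against writer v1:
  no writer field matches reader active
  quantity: paired with writer zip (int64 -> int64; writer required)
  label: paired with writer label (string -> string; writer optional)
  duration: paired with writer duration (int64 -> int64; writer optional)
  email: paired with writer email (string -> string; writer optional)
  nothing fires on User: backward is COMPATIBLE
the other User changes do not affect what is asked:
  added field active to record User: required bool, tag 34, default false (in v2 it sits immediately before quantity) -> no rule fires on it in User's dialect; the asked verdict holds
  renamed field zip to quantity in record User (alias zip declared on the renamed field) -> no rule fires on it in User's dialect; the asked verdict holds


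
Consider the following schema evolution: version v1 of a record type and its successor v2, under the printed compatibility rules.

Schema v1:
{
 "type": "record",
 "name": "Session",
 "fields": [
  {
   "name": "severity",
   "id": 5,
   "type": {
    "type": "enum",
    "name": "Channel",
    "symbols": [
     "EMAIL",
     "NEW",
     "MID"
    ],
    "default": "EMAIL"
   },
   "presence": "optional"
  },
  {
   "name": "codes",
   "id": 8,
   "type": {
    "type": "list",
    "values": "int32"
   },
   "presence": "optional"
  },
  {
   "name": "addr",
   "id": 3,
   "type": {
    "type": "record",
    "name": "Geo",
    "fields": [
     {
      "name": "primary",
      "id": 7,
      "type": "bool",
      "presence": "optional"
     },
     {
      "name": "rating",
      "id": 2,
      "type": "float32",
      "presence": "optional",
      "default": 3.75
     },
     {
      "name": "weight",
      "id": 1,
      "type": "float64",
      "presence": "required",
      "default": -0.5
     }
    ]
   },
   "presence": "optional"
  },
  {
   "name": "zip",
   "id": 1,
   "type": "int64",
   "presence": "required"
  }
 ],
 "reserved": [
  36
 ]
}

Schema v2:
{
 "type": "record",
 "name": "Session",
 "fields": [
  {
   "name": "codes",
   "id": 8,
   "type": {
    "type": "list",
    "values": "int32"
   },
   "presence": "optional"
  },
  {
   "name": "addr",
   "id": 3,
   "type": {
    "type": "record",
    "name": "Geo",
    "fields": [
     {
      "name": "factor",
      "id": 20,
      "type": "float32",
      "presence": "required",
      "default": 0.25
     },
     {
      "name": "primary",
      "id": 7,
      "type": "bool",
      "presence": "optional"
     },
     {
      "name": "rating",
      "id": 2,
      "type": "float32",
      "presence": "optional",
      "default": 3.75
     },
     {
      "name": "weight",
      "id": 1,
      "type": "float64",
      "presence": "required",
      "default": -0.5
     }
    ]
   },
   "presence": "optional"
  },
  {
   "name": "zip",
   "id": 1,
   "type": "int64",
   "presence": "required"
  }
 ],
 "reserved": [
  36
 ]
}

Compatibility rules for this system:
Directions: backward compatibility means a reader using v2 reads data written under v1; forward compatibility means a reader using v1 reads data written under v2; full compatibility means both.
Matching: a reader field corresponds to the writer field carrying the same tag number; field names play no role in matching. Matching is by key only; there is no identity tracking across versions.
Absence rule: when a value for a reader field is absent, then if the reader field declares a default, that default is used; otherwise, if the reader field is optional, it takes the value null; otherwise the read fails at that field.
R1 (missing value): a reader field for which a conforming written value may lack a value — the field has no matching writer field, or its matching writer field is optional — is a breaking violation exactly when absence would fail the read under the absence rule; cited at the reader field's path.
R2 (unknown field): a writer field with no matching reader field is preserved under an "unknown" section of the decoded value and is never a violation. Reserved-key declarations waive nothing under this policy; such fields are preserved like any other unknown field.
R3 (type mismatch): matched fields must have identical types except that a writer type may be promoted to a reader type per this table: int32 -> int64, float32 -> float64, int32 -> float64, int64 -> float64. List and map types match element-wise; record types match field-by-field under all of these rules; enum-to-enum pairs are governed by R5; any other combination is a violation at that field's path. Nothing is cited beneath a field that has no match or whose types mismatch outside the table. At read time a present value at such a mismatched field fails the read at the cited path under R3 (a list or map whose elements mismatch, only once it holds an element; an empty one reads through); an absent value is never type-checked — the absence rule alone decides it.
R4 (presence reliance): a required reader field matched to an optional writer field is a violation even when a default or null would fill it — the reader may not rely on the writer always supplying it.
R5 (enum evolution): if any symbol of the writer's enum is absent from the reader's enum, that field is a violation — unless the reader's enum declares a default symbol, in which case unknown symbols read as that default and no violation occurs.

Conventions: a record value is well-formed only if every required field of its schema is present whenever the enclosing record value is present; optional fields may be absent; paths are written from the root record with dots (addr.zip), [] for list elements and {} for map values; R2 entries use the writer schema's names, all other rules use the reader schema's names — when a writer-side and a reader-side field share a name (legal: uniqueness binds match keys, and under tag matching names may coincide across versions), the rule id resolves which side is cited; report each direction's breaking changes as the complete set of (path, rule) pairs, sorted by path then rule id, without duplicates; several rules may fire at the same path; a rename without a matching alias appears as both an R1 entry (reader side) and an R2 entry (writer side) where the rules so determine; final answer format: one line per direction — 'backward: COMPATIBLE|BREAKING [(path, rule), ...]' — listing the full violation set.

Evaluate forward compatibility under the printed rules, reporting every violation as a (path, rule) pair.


arrows below run writer -> reader for Session
forward for Session (reader v1, writer v2):
  severity: no writer-side match
  codes <- codes (list<int32> -> list<int32>, writer optional)
  addr <- addr (Geo -> Geo, writer optional)
  zip <- zip (int64 -> int64, writer required)
  addr.primary <- addr.primary (bool -> bool, writer optional)
  addr.rating <- addr.rating (float32 -> float32, writer optional)
  addr.weight <- addr.weight (float64 -> float64, writer required)
  writer addr.factor: unknown to reader
  => no violations; forward on Session: COMPATIBLE
checking off the Session differences that do not matter here:
  removed field severity from record Session -> inert for the asked Session verdict: nothing fires
  added field factor to record Geo: required float32, tag 20, default 0.25 (in v2 it sits immediately before primary) -> inert for the asked Session verdict: nothing fires

forward: COMPATIBLE []


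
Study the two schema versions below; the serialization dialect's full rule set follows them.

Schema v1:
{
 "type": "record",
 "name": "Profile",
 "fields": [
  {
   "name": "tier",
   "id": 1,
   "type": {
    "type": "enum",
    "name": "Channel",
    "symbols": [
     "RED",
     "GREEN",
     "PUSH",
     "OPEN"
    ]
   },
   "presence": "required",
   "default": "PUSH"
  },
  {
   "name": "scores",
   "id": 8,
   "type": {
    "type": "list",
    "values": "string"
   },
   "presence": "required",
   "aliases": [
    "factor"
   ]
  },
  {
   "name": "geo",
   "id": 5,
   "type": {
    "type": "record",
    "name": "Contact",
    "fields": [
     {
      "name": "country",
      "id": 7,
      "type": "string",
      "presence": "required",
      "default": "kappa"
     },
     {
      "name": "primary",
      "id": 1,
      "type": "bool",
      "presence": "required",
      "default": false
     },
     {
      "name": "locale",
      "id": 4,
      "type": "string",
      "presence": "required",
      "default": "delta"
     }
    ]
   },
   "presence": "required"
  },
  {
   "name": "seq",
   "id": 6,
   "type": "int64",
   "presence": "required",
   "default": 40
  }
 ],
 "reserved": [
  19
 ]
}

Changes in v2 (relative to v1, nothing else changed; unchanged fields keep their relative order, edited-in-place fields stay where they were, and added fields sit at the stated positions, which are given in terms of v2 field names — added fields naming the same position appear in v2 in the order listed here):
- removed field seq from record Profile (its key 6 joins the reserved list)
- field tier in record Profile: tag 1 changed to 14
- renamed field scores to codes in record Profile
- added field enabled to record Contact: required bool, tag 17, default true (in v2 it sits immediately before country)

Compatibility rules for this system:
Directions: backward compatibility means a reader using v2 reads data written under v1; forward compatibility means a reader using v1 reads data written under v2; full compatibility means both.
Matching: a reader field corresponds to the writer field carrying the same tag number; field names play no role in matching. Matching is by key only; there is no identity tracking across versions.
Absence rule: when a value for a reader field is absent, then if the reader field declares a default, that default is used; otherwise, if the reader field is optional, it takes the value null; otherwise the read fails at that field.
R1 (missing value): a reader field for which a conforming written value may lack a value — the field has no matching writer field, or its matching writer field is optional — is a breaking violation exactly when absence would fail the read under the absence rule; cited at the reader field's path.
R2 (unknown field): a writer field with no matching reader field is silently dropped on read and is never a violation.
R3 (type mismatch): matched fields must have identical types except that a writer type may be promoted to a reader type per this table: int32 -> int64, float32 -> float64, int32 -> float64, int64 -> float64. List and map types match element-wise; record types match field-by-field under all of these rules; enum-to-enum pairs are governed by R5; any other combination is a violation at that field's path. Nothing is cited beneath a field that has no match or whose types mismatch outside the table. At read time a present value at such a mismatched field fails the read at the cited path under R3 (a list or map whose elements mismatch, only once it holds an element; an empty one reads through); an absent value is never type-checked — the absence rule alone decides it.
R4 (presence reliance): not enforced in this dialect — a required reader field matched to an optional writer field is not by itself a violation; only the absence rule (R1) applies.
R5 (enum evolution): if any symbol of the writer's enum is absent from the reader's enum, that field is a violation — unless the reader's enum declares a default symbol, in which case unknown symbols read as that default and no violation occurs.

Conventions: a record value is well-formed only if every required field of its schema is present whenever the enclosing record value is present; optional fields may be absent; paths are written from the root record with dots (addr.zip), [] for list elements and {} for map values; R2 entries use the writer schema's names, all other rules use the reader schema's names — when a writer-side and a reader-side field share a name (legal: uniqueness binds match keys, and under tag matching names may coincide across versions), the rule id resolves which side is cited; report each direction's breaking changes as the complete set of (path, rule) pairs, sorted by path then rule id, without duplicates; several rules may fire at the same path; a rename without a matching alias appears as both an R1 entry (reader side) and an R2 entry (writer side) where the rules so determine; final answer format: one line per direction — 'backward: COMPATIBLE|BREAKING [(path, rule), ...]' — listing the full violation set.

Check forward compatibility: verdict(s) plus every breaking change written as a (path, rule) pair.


forward: COMPATIBLE []

the writer's type comes first in each Profile pair
checking forward for Profile: reader v1 against writer v2:
  no writer field matches reader tier
  writer required, list<string> -> list<string>: reader scores maps from writer codes
  writer required, Contact -> Contact: reader geo maps from writer geo
  no writer field matches reader seq
  leftover writer field: tier
  writer required, string -> string: reader geo.country maps from writer geo.country
  writer required, bool -> bool: reader geo.primary maps from writer geo.primary
  writer required, string -> string: reader geo.locale maps from writer geo.locale
  leftover writer field: geo.enabled
  => forward verdict for Profile: COMPATIBLE, no violations
checking off the Profile differences that do not matter here:
  removed field seq from record Profile (its key 6 joins the reserved list) -> fires no rule on Profile, leaving the asked answer as it is
  field tier in record Profile: tag 1 changed to 14 -> fires no rule on Profile, leaving the asked answer as it is
  renamed field scores to codes in record Profile -> fires no rule on Profile, leaving the asked answer as it is
  added field enabled to record Contact: required bool, tag 17, default true (in v2 it sits immediately before country) -> fires no rule on Profile, leaving the asked answer as it is


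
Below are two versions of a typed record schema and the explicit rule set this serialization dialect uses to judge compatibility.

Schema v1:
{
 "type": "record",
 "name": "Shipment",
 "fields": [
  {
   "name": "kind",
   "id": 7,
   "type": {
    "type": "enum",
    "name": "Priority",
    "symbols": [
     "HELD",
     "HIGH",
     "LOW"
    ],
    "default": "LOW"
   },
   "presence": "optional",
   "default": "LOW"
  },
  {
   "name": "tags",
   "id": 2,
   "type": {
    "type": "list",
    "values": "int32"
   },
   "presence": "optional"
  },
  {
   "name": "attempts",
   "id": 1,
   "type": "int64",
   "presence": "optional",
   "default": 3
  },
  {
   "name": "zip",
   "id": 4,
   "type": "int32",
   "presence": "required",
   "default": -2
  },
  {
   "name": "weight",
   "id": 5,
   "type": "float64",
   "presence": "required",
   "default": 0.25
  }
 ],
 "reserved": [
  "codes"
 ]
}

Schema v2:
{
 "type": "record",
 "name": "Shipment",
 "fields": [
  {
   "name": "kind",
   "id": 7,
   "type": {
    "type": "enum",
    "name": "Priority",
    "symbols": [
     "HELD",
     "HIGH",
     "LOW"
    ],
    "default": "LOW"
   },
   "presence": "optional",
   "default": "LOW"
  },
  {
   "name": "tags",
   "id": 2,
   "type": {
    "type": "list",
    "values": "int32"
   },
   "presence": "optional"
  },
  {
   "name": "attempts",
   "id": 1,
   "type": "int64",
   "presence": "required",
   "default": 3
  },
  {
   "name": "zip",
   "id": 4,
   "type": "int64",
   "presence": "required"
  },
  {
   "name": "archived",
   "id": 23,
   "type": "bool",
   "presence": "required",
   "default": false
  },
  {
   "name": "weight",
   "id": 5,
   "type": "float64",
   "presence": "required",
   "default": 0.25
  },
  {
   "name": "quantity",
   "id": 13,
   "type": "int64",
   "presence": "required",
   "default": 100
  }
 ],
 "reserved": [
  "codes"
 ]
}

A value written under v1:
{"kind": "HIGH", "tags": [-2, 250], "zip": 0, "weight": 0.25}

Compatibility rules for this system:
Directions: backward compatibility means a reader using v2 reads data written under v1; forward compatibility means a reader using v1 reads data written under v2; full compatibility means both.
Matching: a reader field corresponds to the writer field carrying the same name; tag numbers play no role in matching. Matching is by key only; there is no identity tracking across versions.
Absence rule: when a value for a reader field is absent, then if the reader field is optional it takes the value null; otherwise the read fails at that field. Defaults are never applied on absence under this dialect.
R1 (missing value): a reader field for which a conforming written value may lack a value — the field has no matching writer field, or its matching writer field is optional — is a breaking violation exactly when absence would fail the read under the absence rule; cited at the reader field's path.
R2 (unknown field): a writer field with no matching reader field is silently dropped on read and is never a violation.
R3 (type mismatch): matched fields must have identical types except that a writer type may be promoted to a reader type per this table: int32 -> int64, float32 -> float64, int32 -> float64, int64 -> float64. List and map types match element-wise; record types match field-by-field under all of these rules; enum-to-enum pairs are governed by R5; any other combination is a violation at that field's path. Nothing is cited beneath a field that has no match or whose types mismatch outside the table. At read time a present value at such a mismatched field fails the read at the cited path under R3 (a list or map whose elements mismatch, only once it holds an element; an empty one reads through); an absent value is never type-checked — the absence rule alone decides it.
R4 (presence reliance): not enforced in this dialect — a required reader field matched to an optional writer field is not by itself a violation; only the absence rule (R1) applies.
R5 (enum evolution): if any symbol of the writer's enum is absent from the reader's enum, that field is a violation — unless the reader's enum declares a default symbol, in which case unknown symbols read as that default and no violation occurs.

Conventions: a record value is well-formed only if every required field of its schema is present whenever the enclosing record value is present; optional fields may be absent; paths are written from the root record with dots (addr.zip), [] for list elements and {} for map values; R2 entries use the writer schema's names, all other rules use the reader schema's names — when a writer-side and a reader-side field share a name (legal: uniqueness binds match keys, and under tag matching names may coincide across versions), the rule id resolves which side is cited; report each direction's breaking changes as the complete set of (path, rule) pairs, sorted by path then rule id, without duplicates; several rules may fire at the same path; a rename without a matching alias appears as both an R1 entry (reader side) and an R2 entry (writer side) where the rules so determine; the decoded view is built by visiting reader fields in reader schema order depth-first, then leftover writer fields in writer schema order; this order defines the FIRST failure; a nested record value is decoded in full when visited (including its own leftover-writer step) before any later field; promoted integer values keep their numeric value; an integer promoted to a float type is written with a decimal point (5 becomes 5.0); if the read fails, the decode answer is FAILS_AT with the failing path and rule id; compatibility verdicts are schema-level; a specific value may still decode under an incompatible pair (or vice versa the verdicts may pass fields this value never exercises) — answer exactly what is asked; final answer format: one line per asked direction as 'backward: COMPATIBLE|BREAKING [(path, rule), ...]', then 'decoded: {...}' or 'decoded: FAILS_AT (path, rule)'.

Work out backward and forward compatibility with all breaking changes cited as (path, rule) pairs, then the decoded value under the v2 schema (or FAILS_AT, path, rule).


in Shipment below, arrows point writer -> reader
checking backward for Shipment: reader v2 against writer v1:
  kind: Priority -> Priority, writer optional; from kind
  tags: list<int32> -> list<int32>, writer optional; from tags
  attempts: int64 -> int64, writer optional; from attempts
  zip: int32 -> int64, writer required; from zip
  archived: no writer match
  weight: float64 -> float64, writer required; from weight
  quantity: no writer match
  violation R1 at archived
  violation R1 at attempts
  violation R1 at quantity
  backward on Shipment therefore BREAKING (3)
checking forward for Shipment: reader v1 against writer v2:
  kind: Priority -> Priority, writer optional; from kind
  tags: list<int32> -> list<int32>, writer optional; from tags
  attempts: int64 -> int64, writer required; from attempts
  zip: int64 -> int32, writer required; from zip
  weight: float64 -> float64, writer required; from weight
  writer field archived has no reader counterpart
  writer field quantity has no reader counterpart
  violation R3 at zip
  forward on Shipment therefore BREAKING (1)
decoding the Shipment value with the v2 reader:
  kind := "HIGH"
  tags := [-2, 250]
  read fails at attempts under R1 (no fill)
  => FAILS_AT (attempts, R1)

backward: BREAKING [(archived, R1), (attempts, R1), (quantity, R1)]; forward: BREAKING [(zip, R3)]; decoded: FAILS_AT (attempts, R1)


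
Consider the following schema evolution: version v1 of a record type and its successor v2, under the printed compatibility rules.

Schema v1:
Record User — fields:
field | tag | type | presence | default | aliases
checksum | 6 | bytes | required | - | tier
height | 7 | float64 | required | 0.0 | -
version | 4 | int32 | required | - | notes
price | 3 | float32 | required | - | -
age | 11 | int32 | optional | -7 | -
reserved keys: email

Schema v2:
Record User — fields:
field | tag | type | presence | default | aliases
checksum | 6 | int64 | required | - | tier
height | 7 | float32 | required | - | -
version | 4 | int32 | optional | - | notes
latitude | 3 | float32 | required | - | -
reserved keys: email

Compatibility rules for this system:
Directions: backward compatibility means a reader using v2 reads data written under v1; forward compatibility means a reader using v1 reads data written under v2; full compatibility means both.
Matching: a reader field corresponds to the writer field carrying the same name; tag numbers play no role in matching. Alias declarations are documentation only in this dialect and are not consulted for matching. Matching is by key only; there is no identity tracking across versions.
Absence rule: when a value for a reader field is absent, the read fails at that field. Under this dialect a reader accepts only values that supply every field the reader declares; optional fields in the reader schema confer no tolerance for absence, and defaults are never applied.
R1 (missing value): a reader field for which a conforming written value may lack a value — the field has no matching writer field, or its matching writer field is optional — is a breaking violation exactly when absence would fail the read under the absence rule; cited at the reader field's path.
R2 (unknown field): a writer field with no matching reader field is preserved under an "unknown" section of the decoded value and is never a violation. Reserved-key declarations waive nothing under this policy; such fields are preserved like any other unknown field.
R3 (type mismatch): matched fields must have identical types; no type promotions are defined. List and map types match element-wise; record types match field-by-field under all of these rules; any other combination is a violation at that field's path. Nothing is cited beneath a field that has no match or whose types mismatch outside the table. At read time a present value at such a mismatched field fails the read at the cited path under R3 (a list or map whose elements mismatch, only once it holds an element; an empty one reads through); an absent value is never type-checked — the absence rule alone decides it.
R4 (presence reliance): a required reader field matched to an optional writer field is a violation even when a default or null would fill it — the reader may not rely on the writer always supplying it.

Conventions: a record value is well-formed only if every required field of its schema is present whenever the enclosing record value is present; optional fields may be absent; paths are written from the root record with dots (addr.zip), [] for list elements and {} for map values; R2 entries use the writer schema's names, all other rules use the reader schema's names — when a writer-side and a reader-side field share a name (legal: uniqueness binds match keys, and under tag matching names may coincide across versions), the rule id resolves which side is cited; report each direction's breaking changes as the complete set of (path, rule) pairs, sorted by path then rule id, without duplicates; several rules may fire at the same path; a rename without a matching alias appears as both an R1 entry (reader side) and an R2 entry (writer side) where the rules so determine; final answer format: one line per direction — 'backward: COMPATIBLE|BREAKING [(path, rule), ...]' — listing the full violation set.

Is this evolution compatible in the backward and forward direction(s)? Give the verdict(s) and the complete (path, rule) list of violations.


backward: BREAKING [(checksum, R3), (height, R3), (latitude, R1)]; forward: BREAKING [(age, R1), (checksum, R3), (height, R3), (price, R1), (version, R1), (version, R4)]

in User below, arrows point writer -> reader
backward analysis of User with v2 as reader and v1 as writer:
  checksum: paired with writer checksum (bytes -> int64; writer required)
  height: paired with writer height (float64 -> float32; writer required)
  version: paired with writer version (int32 -> int32; writer required)
  latitude: no writer-side match
  writer field price has no reader counterpart
  writer field age has no reader counterpart
  R3 fires at checksum
  R3 fires at height
  R1 fires at latitude
  => 3 violation(s): backward is BREAKING for User
forward analysis of User with v1 as reader and v2 as writer:
  checksum: paired with writer checksum (int64 -> bytes; writer required)
  height: paired with writer height (float32 -> float64; writer required)
  version: paired with writer version (int32 -> int32; writer optional)
  price: no writer-side match
  age: no writer-side match
  writer field latitude has no reader counterpart
  R1 fires at age
  R3 fires at checksum
  R3 fires at height
  R1 fires at price
  R1 fires at version
  R4 fires at version
  => 6 violation(s): forward is BREAKING for User


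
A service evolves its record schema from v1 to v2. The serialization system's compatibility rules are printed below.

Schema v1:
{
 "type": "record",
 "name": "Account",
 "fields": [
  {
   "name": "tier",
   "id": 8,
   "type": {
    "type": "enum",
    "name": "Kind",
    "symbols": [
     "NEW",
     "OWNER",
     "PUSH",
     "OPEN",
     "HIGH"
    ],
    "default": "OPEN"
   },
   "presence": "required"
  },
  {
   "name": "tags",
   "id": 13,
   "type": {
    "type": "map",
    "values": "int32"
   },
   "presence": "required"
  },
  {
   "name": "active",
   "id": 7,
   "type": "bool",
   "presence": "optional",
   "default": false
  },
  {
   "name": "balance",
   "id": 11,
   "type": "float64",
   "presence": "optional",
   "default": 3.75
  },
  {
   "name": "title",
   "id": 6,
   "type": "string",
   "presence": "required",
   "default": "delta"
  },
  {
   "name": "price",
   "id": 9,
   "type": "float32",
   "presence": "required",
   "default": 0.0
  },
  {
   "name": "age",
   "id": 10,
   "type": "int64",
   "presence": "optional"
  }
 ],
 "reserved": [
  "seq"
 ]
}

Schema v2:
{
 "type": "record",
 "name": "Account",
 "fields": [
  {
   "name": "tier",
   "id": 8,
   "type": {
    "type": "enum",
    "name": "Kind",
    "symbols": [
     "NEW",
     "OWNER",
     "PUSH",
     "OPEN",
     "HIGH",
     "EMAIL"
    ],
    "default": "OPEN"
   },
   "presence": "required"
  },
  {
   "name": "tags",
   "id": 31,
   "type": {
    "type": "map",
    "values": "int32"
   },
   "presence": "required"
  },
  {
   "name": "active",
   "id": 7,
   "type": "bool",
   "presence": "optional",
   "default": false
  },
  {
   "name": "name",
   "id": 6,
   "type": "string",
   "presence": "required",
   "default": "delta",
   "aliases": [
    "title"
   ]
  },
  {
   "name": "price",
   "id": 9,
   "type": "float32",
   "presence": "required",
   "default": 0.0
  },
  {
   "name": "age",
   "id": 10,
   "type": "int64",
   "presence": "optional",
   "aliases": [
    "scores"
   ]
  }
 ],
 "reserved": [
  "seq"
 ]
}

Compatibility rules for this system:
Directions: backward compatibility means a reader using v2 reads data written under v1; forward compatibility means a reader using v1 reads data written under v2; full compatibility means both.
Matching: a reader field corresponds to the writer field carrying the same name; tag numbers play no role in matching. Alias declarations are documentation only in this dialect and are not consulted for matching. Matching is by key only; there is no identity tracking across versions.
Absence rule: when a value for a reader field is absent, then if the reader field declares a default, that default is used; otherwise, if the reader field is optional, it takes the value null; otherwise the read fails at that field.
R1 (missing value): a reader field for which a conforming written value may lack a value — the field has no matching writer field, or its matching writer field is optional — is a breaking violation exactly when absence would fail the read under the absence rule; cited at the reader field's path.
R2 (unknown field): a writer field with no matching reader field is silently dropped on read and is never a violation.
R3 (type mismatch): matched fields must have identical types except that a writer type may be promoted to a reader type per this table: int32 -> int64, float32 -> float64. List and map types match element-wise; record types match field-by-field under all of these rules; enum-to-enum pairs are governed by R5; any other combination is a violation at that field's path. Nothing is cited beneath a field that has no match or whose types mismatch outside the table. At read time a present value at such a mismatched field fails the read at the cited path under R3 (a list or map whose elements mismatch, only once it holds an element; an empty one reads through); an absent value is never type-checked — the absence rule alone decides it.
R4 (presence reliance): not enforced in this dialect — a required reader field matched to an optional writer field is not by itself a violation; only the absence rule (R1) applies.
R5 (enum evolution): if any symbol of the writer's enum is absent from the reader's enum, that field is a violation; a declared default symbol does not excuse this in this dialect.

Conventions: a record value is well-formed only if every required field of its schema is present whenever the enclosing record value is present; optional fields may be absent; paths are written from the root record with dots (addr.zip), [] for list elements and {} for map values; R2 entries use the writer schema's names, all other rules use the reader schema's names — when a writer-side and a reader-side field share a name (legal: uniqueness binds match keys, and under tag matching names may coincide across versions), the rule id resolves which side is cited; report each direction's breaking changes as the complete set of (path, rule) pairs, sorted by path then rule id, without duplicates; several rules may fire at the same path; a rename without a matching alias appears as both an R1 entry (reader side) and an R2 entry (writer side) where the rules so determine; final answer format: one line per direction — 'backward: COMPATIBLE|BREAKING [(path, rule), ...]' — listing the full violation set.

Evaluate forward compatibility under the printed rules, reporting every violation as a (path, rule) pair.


forward: BREAKING [(tier, R5)]

in Account below, arrows point writer -> reader
checking forward for Account: reader v1 against writer v2:
  tier: Kind -> Kind, writer required; from tier
  tags: map<string, int32> -> map<string, int32>, writer required; from tags
  active: bool -> bool, writer optional; from active
  no writer field matches reader balance
  no writer field matches reader title
  price: float32 -> float32, writer required; from price
  age: int64 -> int64, writer optional; from age
  name (writer side), unknown to reader
  violation R5 at tier
  => forward: BREAKING (1)
the rest of the Account diff is inert for this question:
  renamed field title to name in record Account (alias title declared on the renamed field) -> triggers nothing under Account's printed rules — same verdict
  removed field balance from record Account -> triggers nothing under Account's printed rules — same verdict
  field tags in record Account: tag 13 changed to 31 -> triggers nothing under Account's printed rules — same verdict


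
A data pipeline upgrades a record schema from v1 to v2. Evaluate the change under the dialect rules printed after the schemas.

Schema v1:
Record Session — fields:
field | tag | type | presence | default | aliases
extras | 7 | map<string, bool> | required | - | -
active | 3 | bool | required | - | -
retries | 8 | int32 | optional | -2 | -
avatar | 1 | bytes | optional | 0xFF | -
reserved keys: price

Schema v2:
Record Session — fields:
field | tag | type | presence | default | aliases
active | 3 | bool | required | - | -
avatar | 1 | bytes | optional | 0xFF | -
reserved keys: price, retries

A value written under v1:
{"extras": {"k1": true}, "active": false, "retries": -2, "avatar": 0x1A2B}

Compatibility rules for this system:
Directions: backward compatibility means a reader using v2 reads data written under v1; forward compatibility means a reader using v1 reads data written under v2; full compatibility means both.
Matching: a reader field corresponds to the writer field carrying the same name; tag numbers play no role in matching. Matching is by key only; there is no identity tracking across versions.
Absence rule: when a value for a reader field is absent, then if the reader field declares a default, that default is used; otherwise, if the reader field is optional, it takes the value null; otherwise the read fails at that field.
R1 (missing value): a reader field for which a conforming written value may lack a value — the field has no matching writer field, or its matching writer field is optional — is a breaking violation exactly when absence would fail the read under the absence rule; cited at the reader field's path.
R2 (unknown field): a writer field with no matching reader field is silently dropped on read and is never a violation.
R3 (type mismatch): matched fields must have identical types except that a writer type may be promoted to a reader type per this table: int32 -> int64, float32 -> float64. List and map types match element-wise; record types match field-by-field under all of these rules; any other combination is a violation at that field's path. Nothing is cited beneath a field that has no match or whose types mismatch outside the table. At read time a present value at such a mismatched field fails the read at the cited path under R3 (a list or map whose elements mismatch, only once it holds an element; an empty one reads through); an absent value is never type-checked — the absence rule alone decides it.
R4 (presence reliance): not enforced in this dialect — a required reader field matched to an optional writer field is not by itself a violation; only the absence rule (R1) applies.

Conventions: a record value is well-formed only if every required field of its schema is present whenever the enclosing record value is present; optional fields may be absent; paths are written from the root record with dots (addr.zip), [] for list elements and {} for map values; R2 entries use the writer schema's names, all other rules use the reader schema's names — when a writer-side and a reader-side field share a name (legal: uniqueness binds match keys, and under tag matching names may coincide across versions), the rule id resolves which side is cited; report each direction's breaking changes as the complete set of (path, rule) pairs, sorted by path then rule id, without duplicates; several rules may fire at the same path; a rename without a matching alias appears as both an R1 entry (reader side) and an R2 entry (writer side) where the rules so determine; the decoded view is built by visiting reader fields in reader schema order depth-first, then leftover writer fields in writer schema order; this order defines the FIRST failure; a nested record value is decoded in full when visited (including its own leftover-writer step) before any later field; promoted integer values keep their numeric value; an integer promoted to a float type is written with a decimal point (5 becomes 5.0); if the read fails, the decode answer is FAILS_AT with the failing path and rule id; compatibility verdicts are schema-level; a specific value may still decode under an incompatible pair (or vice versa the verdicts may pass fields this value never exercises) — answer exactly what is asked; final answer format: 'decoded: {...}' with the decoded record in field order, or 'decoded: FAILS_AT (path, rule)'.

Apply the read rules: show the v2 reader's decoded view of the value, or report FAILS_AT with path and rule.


decoded: {"active": false, "avatar": 0x1A2B}

arrows below run writer -> reader for Session
decode (reader v2):
  active := false
  avatar := 0x1A2B
  writer extras: no reader field; dropped
  writer retries: no reader field; dropped
  => decoded: {"active": false, "avatar": 0x1A2B}
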